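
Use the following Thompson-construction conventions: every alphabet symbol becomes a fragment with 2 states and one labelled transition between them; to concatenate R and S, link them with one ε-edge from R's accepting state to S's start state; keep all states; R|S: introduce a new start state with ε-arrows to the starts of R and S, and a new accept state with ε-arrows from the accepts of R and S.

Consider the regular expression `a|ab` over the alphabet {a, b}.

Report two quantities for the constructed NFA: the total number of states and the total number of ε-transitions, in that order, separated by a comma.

8, 5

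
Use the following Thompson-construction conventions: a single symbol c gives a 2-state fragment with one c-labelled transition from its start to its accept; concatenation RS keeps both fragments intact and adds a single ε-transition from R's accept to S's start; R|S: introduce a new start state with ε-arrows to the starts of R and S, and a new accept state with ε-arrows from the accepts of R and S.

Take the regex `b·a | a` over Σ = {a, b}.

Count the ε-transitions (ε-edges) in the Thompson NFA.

Bottom-up over the parse tree:
Each of the 3 symbol leaves contributes 0 ε-transitions.
  b·a — 1 ε-transition
  b·a | a — 5 ε-transitions

5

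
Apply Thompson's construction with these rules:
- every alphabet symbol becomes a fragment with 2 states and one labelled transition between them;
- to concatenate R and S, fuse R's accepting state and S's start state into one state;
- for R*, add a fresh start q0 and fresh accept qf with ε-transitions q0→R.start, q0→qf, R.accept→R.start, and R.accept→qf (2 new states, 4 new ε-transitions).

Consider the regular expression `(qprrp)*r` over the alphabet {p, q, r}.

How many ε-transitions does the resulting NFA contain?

4

By structural recursion:
Each of the 6 symbol leaves contributes 0 ε-transitions.
  qprrp → 0 ε-transitions
  (qprrp)* → 4 ε-transitions
  (qprrp)*r → 4 ε-transitions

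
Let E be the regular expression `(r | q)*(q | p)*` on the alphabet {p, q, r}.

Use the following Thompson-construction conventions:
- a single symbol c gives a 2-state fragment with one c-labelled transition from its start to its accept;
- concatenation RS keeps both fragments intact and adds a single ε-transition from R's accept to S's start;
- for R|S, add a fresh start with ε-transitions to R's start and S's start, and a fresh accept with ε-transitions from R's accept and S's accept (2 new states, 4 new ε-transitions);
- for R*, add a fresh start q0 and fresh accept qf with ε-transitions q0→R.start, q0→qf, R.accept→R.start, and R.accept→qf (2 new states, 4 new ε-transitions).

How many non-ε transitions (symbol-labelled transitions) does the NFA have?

Building bottom-up:
Each of the 4 symbol leaves contributes exactly 1 symbol transition.
  r | q — 2 symbol transitions
  (r | q)* — 2 symbol transitions
  q | p — 2 symbol transitions
  (q | p)* — 2 symbol transitions
  (r | q)*(q | p)* — 4 symbol transitions

4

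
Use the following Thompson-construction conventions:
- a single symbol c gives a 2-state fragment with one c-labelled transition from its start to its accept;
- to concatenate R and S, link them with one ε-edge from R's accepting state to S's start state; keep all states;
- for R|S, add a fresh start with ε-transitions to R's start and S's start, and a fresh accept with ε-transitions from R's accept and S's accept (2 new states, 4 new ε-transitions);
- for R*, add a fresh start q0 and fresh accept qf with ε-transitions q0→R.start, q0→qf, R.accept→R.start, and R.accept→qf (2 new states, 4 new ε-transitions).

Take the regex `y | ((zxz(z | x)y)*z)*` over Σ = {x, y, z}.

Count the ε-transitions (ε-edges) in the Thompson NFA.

By structural recursion:
Each of the 8 symbol leaves contributes 0 ε-transitions.
  z | x — 4 ε-transitions
  zxz(z | x)y — 8 ε-transitions
  (zxz(z | x)y)* — 12 ε-transitions
  (zxz(z | x)y)*z — 13 ε-transitions
  ((zxz(z | x)y)*z)* — 17 ε-transitions
  y | ((zxz(z | x)y)*z)* — 21 ε-transitions

21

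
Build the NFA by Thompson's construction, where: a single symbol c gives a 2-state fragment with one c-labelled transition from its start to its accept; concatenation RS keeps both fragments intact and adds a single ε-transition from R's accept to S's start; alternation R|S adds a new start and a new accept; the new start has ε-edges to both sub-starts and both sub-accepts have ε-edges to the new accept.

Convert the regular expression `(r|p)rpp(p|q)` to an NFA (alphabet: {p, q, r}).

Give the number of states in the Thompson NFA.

18

Recursing over subexpressions:
Each of the 7 symbol leaves contributes a 2-state fragment.
  r|p : 6 states
  p|q : 6 states
  (r|p)rpp(p|q) : 18 states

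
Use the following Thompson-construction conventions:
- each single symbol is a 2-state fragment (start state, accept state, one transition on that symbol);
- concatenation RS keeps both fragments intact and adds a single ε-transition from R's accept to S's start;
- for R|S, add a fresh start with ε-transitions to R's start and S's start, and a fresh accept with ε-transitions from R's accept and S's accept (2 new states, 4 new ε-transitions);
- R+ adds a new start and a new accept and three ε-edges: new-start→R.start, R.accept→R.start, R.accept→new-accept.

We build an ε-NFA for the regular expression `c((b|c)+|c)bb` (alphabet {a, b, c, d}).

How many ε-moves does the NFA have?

Building bottom-up:
Each of the 6 symbol leaves contributes 0 ε-transitions.
  b|c = 4 ε-transitions
  (b|c)+ = 7 ε-transitions
  (b|c)+|c = 11 ε-transitions
  c((b|c)+|c)bb = 14 ε-transitions

14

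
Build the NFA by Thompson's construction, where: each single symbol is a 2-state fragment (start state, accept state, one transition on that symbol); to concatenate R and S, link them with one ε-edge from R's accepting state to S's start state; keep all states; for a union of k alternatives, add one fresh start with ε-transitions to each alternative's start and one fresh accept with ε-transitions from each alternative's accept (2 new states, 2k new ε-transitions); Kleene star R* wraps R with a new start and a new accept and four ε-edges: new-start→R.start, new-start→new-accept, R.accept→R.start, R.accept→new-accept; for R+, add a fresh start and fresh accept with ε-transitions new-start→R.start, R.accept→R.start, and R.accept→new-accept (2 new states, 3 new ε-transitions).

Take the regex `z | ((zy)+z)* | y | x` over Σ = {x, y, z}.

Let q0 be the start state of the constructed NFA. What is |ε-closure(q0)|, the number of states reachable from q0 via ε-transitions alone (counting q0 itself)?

9

Work bottom-up. For each fragment F, track |ε-closure(F.start)| and whether F's accept lies in that closure (i.e. whether F accepts ε). A single-symbol fragment has closure size 1 and does not accept ε.
  zy : same as the first factor's closure: |ε-closure| = 1
  (zy)+ : |ε-closure| = 1 + 1 = 2 (the body doesn't accept ε, so the new accept is not reached)
  (zy)+z : |ε-closure| equals the left operand's closure size = 2 (its accept is not ε-reachable, so the closure stops there)
  ((zy)+z)* : new start has ε-edges to the inner start and to the new accept, so |ε-closure| = 2 + 2 = 4
  z | ((zy)+z)* | y | x : |ε-closure| = 1 (new start) + (1 + 4 + 1 + 1) + 1 (new accept, since some branch ε-reaches its own accept) = 9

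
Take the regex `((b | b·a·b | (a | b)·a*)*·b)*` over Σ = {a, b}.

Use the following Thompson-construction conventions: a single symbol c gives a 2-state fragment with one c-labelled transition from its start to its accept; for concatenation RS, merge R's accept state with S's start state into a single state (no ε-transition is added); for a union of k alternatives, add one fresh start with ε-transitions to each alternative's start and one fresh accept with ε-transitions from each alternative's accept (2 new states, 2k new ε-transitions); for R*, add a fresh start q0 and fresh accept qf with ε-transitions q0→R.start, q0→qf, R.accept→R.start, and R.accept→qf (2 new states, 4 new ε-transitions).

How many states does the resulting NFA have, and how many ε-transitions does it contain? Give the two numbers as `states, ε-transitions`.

22, 22

Bottom-up over the parse tree:
Each of the 8 symbol leaves contributes 2 states and 0 ε-transitions.
  b·a·b — 4 states, 0 ε-transitions
  a | b — 6 states, 4 ε-transitions
  a* — 4 states, 4 ε-transitions
  (a | b)·a* — 9 states, 8 ε-transitions
  b | b·a·b | (a | b)·a* — 17 states, 14 ε-transitions
  (b | b·a·b | (a | b)·a*)* — 19 states, 18 ε-transitions
  (b | b·a·b | (a | b)·a*)*·b — 20 states, 18 ε-transitions
  ((b | b·a·b | (a | b)·a*)*·b)* — 22 states, 22 ε-transitions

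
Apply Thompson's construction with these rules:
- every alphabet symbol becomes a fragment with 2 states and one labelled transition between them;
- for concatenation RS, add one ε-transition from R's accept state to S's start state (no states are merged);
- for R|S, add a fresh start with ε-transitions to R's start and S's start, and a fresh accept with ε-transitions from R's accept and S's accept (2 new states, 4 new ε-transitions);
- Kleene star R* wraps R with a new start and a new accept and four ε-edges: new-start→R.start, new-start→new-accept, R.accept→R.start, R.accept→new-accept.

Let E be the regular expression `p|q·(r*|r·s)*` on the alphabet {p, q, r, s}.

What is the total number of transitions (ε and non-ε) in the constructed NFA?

23

Bottom-up over the parse tree:
Each of the 5 symbol leaves contributes 1 transition (1 symbol, 0 ε).
  r* → 5 transitions (1 symbol, 4 ε)
  r·s → 3 transitions (2 symbol, 1 ε)
  r*|r·s → 12 transitions (3 symbol, 9 ε)
  (r*|r·s)* → 16 transitions (3 symbol, 13 ε)
  q·(r*|r·s)* → 18 transitions (4 symbol, 14 ε)
  p|q·(r*|r·s)* → 23 transitions (5 symbol, 18 ε)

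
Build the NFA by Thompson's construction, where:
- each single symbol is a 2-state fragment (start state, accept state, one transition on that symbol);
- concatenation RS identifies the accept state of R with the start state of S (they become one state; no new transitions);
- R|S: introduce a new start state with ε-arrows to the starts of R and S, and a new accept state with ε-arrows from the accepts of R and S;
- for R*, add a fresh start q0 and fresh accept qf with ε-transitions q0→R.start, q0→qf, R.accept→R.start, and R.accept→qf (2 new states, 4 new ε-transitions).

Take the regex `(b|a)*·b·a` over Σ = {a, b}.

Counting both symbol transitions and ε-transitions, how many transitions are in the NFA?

12

Bottom-up over the parse tree:
Each of the 4 symbol leaves contributes 1 transition (1 symbol, 0 ε).
  b|a → 6 transitions (2 symbol, 4 ε)
  (b|a)* → 10 transitions (2 symbol, 8 ε)
  (b|a)*·b·a → 12 transitions (4 symbol, 8 ε)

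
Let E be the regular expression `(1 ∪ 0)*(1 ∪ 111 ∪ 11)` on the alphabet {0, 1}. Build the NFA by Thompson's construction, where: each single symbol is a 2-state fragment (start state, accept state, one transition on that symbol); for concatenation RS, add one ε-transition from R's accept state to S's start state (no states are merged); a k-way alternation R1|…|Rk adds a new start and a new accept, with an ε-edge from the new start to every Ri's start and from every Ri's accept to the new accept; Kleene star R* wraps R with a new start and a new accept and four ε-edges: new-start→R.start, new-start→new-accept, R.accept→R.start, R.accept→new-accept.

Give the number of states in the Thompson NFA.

22

By structural recursion:
Each of the 8 symbol leaves contributes a 2-state fragment.
  1 ∪ 0 : 6 states
  (1 ∪ 0)* : 8 states
  111 : 6 states
  11 : 4 states
  1 ∪ 111 ∪ 11 : 14 states
  (1 ∪ 0)*(1 ∪ 111 ∪ 11) : 22 states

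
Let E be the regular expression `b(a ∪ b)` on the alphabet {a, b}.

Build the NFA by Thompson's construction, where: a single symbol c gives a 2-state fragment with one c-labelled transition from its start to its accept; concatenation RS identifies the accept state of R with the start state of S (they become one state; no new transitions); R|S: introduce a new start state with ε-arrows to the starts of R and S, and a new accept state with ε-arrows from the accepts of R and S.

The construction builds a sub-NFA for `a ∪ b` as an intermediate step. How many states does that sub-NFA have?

6

Fragment for `a ∪ b`:
Each of the 2 symbol leaves contributes a 2-state fragment.
  a ∪ b = 6 states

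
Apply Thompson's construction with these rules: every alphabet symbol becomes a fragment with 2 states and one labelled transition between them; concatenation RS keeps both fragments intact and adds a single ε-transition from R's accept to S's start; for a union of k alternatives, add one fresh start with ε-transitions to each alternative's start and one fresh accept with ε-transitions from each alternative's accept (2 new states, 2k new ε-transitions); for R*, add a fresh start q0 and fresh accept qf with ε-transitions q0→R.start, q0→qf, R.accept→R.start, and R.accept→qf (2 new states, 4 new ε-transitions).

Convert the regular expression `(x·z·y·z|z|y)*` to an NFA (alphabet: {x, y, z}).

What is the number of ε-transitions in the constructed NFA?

By structural recursion:
Each of the 6 symbol leaves contributes 0 ε-transitions.
  x·z·y·z — 3 ε-transitions
  x·z·y·z|z|y — 9 ε-transitions
  (x·z·y·z|z|y)* — 13 ε-transitions

13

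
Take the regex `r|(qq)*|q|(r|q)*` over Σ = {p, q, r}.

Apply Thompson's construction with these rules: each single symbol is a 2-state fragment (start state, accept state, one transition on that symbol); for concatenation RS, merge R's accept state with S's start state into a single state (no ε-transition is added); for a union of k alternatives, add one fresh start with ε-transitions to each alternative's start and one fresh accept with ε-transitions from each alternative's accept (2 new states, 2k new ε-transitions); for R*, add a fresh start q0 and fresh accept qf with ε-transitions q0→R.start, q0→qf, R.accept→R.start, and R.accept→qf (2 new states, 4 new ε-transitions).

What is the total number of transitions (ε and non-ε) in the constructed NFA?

26

Recursing over subexpressions:
Each of the 6 symbol leaves contributes 1 transition (1 symbol, 0 ε).
  qq — 2 transitions (2 symbol, 0 ε)
  (qq)* — 6 transitions (2 symbol, 4 ε)
  r|q — 6 transitions (2 symbol, 4 ε)
  (r|q)* — 10 transitions (2 symbol, 8 ε)
  r|(qq)*|q|(r|q)* — 26 transitions (6 symbol, 20 ε)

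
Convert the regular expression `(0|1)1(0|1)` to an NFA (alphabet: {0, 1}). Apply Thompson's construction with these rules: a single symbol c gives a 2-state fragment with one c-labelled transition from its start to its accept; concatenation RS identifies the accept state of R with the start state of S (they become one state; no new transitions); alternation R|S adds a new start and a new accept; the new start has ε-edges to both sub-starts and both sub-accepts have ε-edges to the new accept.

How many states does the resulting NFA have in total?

12

Per subexpression:
Each of the 5 symbol leaves contributes a 2-state fragment.
  0|1 = 6 states
  0|1 = 6 states
  (0|1)1(0|1) = 12 states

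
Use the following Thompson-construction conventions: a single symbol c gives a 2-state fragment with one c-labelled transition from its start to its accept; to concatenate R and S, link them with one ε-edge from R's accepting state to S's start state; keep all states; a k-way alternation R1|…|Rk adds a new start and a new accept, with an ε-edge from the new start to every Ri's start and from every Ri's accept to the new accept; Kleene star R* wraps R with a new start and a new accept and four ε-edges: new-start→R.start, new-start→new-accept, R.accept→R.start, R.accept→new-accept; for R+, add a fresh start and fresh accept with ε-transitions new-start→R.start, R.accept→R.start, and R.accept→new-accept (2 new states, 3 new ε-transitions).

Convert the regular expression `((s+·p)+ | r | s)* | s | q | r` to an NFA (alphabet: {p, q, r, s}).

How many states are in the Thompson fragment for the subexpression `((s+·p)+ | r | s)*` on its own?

16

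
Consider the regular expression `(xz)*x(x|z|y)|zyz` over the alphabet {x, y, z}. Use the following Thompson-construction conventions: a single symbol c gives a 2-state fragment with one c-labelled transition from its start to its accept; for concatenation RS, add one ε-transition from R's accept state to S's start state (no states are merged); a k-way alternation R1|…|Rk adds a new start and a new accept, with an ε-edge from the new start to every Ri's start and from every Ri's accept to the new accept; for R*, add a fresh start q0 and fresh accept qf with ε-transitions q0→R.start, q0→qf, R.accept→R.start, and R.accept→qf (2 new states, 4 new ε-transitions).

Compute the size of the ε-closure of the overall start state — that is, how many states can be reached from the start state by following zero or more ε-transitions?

Compute the ε-closure size of each fragment's start state recursively; a symbol fragment's start has no outgoing ε-edge, so its closure is just itself (size 1).
  xz → C equals the left operand's closure size = 1 (its accept is not ε-reachable, so the closure stops there)
  (xz)* → C = 1 (new start) + 1 (body) + 1 (new accept) = 3
  x|z|y → C = 1 + 1 + 1 + 1 = 4 (the new accept is not ε-reachable since no branch accepts ε)
  (xz)*x(x|z|y) → C = 3 + 1 = 4 (closure spills across the concat boundary because the left factor accepts ε)
  zyz → same as the first factor's closure: C = 1
  (xz)*x(x|z|y)|zyz → C = 1 + 4 + 1 = 6 (the new accept is not ε-reachable since no branch accepts ε)

6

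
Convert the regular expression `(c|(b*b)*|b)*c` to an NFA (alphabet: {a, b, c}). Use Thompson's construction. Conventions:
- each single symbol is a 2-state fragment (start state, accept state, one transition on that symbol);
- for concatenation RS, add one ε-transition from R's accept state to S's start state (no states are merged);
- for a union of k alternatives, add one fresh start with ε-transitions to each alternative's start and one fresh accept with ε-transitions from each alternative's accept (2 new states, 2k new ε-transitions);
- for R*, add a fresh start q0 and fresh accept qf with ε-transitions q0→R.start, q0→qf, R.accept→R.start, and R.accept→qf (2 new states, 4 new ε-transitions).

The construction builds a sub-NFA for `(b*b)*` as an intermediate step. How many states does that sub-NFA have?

8

Fragment for `(b*b)*`:
Each of the 2 symbol leaves contributes a 2-state fragment.
  b* : 4 states
  b*b : 6 states
  (b*b)* : 8 states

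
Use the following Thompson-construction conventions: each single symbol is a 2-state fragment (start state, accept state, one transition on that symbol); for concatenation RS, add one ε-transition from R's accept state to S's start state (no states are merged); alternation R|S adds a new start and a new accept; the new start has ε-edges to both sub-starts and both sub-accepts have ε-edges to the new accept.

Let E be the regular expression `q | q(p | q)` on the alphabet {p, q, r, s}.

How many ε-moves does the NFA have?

Bottom-up over the parse tree:
Each of the 4 symbol leaves contributes 0 ε-transitions.
  p | q : 4 ε-transitions
  q(p | q) : 5 ε-transitions
  q | q(p | q) : 9 ε-transitions

9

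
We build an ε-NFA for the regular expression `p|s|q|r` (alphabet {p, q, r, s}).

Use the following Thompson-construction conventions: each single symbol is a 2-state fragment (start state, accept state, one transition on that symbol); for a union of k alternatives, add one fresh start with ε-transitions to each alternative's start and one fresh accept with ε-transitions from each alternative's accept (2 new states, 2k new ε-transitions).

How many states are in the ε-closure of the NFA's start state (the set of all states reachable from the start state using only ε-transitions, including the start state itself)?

Let C(F) = |ε-closure(F.start)| within fragment F, and note whether F accepts ε. Symbol fragments have C = 1 and do not accept ε. Then:
  p|s|q|r — new start ε-reaches every alternative's start; none of them accept ε, so the new accept is not reached: C = 1 + 1 + 1 + 1 + 1 = 5

5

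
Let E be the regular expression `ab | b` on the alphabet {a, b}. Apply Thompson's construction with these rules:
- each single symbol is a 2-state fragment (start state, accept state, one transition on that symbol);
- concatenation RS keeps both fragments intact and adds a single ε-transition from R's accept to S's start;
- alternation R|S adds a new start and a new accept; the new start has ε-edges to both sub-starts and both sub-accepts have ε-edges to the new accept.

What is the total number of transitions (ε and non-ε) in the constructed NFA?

By structural recursion:
Each of the 3 symbol leaves contributes 1 transition (1 symbol, 0 ε).
  ab — 3 transitions (2 symbol, 1 ε)
  ab | b — 8 transitions (3 symbol, 5 ε)

8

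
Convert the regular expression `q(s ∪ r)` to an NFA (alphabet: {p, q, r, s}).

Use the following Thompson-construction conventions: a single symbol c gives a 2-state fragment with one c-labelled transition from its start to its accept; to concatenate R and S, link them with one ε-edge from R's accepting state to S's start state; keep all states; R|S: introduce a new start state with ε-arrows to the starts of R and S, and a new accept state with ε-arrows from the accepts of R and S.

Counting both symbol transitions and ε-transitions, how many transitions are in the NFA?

8

Per subexpression:
Each of the 3 symbol leaves contributes 1 transition (1 symbol, 0 ε).
  s ∪ r → 6 transitions (2 symbol, 4 ε)
  q(s ∪ r) → 8 transitions (3 symbol, 5 ε)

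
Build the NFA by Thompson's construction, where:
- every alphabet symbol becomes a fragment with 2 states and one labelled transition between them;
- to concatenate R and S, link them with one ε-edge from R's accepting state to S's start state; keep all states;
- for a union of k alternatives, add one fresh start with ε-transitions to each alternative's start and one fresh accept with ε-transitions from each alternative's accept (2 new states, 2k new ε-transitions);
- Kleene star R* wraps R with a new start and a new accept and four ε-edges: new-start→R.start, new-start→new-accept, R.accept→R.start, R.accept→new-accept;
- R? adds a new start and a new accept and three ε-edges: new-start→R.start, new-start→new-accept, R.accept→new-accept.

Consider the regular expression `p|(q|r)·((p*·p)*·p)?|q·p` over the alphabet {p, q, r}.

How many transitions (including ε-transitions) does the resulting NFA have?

Per subexpression:
Each of the 8 symbol leaves contributes 1 transition (1 symbol, 0 ε).
  q|r : 6 transitions (2 symbol, 4 ε)
  p* : 5 transitions (1 symbol, 4 ε)
  p*·p : 7 transitions (2 symbol, 5 ε)
  (p*·p)* : 11 transitions (2 symbol, 9 ε)
  (p*·p)*·p : 13 transitions (3 symbol, 10 ε)
  ((p*·p)*·p)? : 16 transitions (3 symbol, 13 ε)
  (q|r)·((p*·p)*·p)? : 23 transitions (5 symbol, 18 ε)
  q·p : 3 transitions (2 symbol, 1 ε)
  p|(q|r)·((p*·p)*·p)?|q·p : 33 transitions (8 symbol, 25 ε)

33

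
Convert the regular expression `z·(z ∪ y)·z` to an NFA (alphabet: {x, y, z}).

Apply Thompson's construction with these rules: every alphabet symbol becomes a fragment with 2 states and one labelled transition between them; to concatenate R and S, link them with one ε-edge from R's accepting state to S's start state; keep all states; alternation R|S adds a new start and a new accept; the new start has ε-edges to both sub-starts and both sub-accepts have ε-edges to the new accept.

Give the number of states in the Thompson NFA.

10

Recursing over subexpressions:
Each of the 4 symbol leaves contributes a 2-state fragment.
  z ∪ y : 6 states
  z·(z ∪ y)·z : 10 states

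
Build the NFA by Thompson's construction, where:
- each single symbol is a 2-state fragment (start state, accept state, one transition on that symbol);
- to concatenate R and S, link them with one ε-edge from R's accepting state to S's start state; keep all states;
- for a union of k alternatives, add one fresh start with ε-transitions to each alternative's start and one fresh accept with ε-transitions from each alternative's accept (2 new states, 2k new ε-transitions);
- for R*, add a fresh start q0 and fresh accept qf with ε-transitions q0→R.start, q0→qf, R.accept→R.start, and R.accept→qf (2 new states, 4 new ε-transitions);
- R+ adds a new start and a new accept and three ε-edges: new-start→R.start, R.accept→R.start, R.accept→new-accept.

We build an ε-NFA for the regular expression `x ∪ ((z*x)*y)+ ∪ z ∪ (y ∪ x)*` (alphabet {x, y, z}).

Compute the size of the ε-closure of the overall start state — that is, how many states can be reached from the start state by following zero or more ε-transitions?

Work bottom-up. For each fragment F, track |ε-closure(F.start)| and whether F's accept lies in that closure (i.e. whether F accepts ε). A single-symbol fragment has closure size 1 and does not accept ε.
  z* → |ε-closure| = 1 (new start) + 1 (body) + 1 (new accept) = 3
  z*x → the left operand accepts ε, so the closure extends into the next operand (via the concat ε-link); |ε-closure| = 3 + 1 = 4
  (z*x)* → the star's fresh start ε-reaches both the body's start and the fresh accept: |ε-closure| = 2 + 4 = 6
  (z*x)*y → |ε-closure| = 6 + 1 = 7 (closure spills across the concat boundary because the left factor accepts ε)
  ((z*x)*y)+ → |ε-closure| = 1 + 7 = 8 (the body doesn't accept ε, so the new accept is not reached)
  y ∪ x → |ε-closure| = 1 + 1 + 1 = 3 (the new accept is not ε-reachable since no branch accepts ε)
  (y ∪ x)* → |ε-closure| = 1 (new start) + 3 (body) + 1 (new accept) = 5
  x ∪ ((z*x)*y)+ ∪ z ∪ (y ∪ x)* → |ε-closure| = 1 (new start) + (1 + 8 + 1 + 5) + 1 (new accept, since some branch ε-reaches its own accept) = 17

17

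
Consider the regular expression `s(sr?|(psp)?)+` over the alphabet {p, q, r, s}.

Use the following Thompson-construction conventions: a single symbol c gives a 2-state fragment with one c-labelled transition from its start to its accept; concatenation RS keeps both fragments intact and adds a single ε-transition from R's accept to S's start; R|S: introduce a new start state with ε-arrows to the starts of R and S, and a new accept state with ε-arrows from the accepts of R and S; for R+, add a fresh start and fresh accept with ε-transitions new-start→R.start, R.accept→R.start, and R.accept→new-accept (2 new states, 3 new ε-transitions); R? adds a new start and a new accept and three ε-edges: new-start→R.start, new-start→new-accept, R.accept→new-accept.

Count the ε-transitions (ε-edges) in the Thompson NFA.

17

Building bottom-up:
Each of the 6 symbol leaves contributes 0 ε-transitions.
  r? = 3 ε-transitions
  sr? = 4 ε-transitions
  psp = 2 ε-transitions
  (psp)? = 5 ε-transitions
  sr?|(psp)? = 13 ε-transitions
  (sr?|(psp)?)+ = 16 ε-transitions
  s(sr?|(psp)?)+ = 17 ε-transitions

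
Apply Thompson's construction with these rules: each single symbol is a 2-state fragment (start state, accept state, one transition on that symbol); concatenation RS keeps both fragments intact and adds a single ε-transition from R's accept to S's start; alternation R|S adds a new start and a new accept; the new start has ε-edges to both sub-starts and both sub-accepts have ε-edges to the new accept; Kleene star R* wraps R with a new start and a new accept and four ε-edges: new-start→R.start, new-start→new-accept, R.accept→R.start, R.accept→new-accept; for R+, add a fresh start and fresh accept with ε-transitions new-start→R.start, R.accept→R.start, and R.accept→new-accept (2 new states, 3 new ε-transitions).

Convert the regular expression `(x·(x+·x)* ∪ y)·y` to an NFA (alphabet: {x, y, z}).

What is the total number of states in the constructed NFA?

16

Bottom-up over the parse tree:
Each of the 5 symbol leaves contributes a 2-state fragment.
  x+ : 4 states
  x+·x : 6 states
  (x+·x)* : 8 states
  x·(x+·x)* : 10 states
  x·(x+·x)* ∪ y : 14 states
  (x·(x+·x)* ∪ y)·y : 16 states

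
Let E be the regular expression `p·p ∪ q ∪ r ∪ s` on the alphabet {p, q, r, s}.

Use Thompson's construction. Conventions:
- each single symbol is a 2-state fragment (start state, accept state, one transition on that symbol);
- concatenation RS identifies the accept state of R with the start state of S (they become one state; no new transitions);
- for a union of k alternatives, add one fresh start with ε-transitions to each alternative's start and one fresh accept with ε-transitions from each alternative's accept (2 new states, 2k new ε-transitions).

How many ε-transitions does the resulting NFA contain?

8

Bottom-up over the parse tree:
Each of the 5 symbol leaves contributes 0 ε-transitions.
  p·p : 0 ε-transitions
  p·p ∪ q ∪ r ∪ s : 8 ε-transitions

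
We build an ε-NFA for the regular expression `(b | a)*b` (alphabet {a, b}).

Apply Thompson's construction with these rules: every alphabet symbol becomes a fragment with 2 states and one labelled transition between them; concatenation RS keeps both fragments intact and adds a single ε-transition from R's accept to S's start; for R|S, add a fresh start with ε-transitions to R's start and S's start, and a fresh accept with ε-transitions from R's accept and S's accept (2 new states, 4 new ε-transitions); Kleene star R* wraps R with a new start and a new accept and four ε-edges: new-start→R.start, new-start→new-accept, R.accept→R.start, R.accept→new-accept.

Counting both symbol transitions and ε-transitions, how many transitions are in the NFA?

12

Per subexpression:
Each of the 3 symbol leaves contributes 1 transition (1 symbol, 0 ε).
  b | a = 6 transitions (2 symbol, 4 ε)
  (b | a)* = 10 transitions (2 symbol, 8 ε)
  (b | a)*b = 12 transitions (3 symbol, 9 ε)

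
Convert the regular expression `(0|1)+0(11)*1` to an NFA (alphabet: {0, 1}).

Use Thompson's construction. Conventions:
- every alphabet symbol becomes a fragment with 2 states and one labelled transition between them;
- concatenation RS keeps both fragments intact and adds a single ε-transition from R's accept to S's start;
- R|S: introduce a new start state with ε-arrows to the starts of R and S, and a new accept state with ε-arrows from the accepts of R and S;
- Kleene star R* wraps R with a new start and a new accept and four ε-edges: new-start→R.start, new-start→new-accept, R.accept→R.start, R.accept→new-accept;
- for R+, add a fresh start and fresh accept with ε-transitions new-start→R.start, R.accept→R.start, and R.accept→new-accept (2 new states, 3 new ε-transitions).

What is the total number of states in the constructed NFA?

18

Building bottom-up:
Each of the 6 symbol leaves contributes a 2-state fragment.
  0|1 : 6 states
  (0|1)+ : 8 states
  11 : 4 states
  (11)* : 6 states
  (0|1)+0(11)*1 : 18 states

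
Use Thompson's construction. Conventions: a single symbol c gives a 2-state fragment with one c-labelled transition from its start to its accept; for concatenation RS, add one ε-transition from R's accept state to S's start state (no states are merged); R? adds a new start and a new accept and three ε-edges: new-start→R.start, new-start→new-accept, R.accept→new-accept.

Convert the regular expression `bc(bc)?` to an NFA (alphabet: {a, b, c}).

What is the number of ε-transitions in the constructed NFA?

Bottom-up over the parse tree:
Each of the 4 symbol leaves contributes 0 ε-transitions.
  bc = 1 ε-transition
  (bc)? = 4 ε-transitions
  bc(bc)? = 6 ε-transitions

6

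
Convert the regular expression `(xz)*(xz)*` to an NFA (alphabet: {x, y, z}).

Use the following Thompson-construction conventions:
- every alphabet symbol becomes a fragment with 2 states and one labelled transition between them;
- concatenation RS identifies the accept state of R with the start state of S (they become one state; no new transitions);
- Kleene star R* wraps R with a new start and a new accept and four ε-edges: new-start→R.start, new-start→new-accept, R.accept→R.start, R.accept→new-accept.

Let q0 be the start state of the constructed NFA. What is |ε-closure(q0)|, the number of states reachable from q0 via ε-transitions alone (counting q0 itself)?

5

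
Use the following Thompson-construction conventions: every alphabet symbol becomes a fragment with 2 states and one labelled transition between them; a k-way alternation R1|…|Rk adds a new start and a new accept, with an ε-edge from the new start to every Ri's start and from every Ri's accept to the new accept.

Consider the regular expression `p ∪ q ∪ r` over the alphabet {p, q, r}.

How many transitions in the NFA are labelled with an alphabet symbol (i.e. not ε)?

3

Building bottom-up:
Each of the 3 symbol leaves contributes exactly 1 symbol transition.
  p ∪ q ∪ r : 3 symbol transitions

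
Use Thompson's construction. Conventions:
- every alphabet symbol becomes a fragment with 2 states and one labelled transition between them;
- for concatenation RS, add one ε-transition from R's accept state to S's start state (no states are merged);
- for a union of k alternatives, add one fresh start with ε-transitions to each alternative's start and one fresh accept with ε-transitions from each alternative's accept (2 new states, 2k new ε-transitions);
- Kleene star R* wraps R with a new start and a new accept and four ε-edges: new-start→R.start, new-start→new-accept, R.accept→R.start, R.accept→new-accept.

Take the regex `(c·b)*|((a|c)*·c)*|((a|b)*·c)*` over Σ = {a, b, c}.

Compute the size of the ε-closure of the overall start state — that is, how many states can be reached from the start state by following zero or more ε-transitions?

21

Work bottom-up. For each fragment F, track |ε-closure(F.start)| and whether F's accept lies in that closure (i.e. whether F accepts ε). A single-symbol fragment has closure size 1 and does not accept ε.
  c·b → |closure| equals the left operand's closure size = 1 (its accept is not ε-reachable, so the closure stops there)
  (c·b)* → new start has ε-edges to the inner start and to the new accept, so |closure| = 2 + 1 = 3
  a|c → new start ε-reaches every alternative's start; none of them accept ε, so the new accept is not reached: |closure| = 1 + 1 + 1 = 3
  (a|c)* → the star's fresh start ε-reaches both the body's start and the fresh accept: |closure| = 2 + 3 = 5
  (a|c)*·c → |closure| = 5 + 1 = 6 (closure spills across the concat boundary because the left factor accepts ε)
  ((a|c)*·c)* → the star's fresh start ε-reaches both the body's start and the fresh accept: |closure| = 2 + 6 = 8
  a|b → |closure| = 1 + 1 + 1 = 3 (the new accept is not ε-reachable since no branch accepts ε)
  (a|b)* → |closure| = 1 (new start) + 3 (body) + 1 (new accept) = 5
  (a|b)*·c → the left operand accepts ε, so the closure extends into the next operand (via the concat ε-link); |closure| = 5 + 1 = 6
  ((a|b)*·c)* → the star's fresh start ε-reaches both the body's start and the fresh accept: |closure| = 2 + 6 = 8
  (c·b)*|((a|c)*·c)*|((a|b)*·c)* → new start ε-reaches every alternative's start; at least one alternative accepts ε, so the union's new accept is reached too: |closure| = 1 + 3 + 8 + 8 + 1 = 21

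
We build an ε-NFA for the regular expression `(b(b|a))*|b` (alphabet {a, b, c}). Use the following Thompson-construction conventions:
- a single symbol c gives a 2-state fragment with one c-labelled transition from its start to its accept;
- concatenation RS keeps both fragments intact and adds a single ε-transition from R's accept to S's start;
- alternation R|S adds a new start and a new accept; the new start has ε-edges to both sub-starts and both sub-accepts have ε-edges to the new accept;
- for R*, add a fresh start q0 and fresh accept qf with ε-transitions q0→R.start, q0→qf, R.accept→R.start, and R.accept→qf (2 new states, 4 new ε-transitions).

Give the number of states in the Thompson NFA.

Building bottom-up:
Each of the 4 symbol leaves contributes a 2-state fragment.
  b|a → 6 states
  b(b|a) → 8 states
  (b(b|a))* → 10 states
  (b(b|a))*|b → 14 states

14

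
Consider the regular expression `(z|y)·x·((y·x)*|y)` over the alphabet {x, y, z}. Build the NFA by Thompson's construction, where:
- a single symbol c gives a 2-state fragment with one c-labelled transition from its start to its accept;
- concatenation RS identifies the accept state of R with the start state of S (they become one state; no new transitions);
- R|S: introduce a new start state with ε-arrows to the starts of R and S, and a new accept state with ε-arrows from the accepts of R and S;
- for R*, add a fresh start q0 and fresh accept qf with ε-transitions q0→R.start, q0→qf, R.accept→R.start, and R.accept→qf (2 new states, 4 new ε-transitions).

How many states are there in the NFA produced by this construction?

15

Building bottom-up:
Each of the 6 symbol leaves contributes a 2-state fragment.
  z|y = 6 states
  y·x = 3 states
  (y·x)* = 5 states
  (y·x)*|y = 9 states
  (z|y)·x·((y·x)*|y) = 15 states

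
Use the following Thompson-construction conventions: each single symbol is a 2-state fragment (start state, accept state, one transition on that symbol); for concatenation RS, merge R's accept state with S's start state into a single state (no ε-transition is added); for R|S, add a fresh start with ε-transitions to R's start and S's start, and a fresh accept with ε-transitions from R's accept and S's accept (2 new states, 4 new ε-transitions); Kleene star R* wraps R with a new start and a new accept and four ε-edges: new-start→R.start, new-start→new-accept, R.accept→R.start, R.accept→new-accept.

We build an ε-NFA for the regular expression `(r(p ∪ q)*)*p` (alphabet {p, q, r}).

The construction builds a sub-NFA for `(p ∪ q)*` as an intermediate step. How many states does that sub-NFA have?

8

Fragment for `(p ∪ q)*`:
Each of the 2 symbol leaves contributes a 2-state fragment.
  p ∪ q = 6 states
  (p ∪ q)* = 8 states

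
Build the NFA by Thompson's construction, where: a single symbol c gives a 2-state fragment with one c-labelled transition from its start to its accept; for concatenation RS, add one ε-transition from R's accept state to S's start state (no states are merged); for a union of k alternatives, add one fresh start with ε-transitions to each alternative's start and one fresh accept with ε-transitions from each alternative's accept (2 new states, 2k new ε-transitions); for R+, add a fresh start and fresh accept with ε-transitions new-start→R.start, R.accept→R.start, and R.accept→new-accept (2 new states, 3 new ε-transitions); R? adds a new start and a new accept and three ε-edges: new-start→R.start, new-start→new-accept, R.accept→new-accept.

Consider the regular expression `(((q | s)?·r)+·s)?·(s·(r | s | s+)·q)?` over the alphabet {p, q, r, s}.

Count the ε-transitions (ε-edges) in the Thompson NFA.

30

By structural recursion:
Each of the 9 symbol leaves contributes 0 ε-transitions.
  q | s → 4 ε-transitions
  (q | s)? → 7 ε-transitions
  (q | s)?·r → 8 ε-transitions
  ((q | s)?·r)+ → 11 ε-transitions
  ((q | s)?·r)+·s → 12 ε-transitions
  (((q | s)?·r)+·s)? → 15 ε-transitions
  s+ → 3 ε-transitions
  r | s | s+ → 9 ε-transitions
  s·(r | s | s+)·q → 11 ε-transitions
  (s·(r | s | s+)·q)? → 14 ε-transitions
  (((q | s)?·r)+·s)?·(s·(r | s | s+)·q)? → 30 ε-transitions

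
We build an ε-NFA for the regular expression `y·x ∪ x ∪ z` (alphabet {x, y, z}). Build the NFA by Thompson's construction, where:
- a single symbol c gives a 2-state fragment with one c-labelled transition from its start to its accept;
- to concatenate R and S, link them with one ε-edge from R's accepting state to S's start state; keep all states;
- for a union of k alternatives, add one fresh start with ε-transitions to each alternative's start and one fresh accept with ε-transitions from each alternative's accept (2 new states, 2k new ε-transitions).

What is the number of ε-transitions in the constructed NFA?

7

Building bottom-up:
Each of the 4 symbol leaves contributes 0 ε-transitions.
  y·x — 1 ε-transition
  y·x ∪ x ∪ z — 7 ε-transitions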